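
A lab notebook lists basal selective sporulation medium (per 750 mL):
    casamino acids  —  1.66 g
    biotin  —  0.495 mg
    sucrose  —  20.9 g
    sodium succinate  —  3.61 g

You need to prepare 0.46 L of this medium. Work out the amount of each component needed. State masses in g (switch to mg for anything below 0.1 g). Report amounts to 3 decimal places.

Scale factor = 460 mL / 750 mL = 0.613333.
casamino acids: 1.66 g × (460 mL / 750 mL) = 1.018 g
biotin: 0.495 mg × (460 mL / 750 mL) = 0.304 mg
sucrose: 20.9 g × (460 mL / 750 mL) = 12.819 g
sodium succinate: 3.61 g × (460 mL / 750 mL) = 2.214 g

casamino acids 1.018 g; biotin 0.304 mg; sucrose 12.819 g; sodium succinate 2.214 g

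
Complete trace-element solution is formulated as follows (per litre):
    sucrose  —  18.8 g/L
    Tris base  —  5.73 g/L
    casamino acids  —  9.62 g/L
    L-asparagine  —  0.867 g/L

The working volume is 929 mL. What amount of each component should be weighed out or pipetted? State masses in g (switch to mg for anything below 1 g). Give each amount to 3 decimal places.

Target volume = 929 mL = 0.929 L.
sucrose: 18.8 g/L × 0.929 L = 17.465 g
Tris base: 5.73 g/L × 0.929 L = 5.323 g
casamino acids: 9.62 g/L × 0.929 L = 8.937 g
L-asparagine: 0.867 g/L × 0.929 L = 0.805443 g = 805.443 mg

sucrose 17.465 g; Tris base 5.323 g; casamino acids 8.937 g; L-asparagine 805.443 mg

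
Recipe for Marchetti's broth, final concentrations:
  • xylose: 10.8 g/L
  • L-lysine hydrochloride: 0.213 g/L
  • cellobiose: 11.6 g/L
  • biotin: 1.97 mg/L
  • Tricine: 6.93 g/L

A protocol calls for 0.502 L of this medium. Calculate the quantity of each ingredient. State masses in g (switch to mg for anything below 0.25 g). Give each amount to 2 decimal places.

xylose 5.42 g; L-lysine hydrochloride 106.93 mg; cellobiose 5.82 g; biotin 0.99 mg; Tricine 3.48 g

Working volume: 0.502 L.
xylose: 10.8 g/L × 0.502 L = 5.42 g
L-lysine hydrochloride: 0.213 g/L × 0.502 L = 0.106926 g = 106.93 mg
cellobiose: 11.6 g/L × 0.502 L = 5.82 g
biotin: 1.97 mg/L × 0.502 L = 0.99 mg
Tricine: 6.93 g/L × 0.502 L = 3.48 g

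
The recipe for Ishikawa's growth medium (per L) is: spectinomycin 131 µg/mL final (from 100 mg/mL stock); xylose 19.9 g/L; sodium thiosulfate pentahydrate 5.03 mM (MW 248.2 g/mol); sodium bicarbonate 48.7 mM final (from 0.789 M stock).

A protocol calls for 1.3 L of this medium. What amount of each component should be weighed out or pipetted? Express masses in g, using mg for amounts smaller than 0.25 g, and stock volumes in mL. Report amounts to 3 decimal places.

Working volume: 1.3 L.
spectinomycin: C1V1 = C2V2 → 131 µg/mL × 1300 mL ÷ 100000 µg/mL = 1.703 mL
xylose: 19.9 g/L × 1.3 L = 25.870 g
sodium thiosulfate pentahydrate: 5.03 mmol/L × 248.2 g/mol × 1.3 L ÷ 1000 = 1.623 g
sodium bicarbonate: V = C2·V2/C1 = 48.7 mM × 1300 mL ÷ 789 mM = 80.241 mL

spectinomycin 1.703 mL; xylose 25.870 g; sodium thiosulfate pentahydrate 1.623 g; sodium bicarbonate 80.241 mL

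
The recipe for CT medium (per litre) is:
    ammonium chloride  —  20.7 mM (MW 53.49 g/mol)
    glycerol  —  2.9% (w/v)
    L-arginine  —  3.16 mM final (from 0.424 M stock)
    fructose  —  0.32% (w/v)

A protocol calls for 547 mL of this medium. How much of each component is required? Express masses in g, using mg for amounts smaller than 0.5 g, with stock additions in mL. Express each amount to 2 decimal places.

ammonium chloride 0.61 g; glycerol 15.86 g; L-arginine 4.08 mL; fructose 1.75 g

Working volume: 547 mL = 0.547 L.
ammonium chloride: 20.7 mmol/L × 53.49 g/mol × 0.547 L ÷ 1000 = 0.61 g
glycerol: 2.9% w/v = 29 g/L → 29 × 0.547 L = 15.86 g
L-arginine: dilute stock: 3.16 mM × 547 mL ÷ 424 mM = 4.08 mL
fructose: 0.32% w/v = 3.2 g/L → 3.2 × 0.547 L = 1.75 g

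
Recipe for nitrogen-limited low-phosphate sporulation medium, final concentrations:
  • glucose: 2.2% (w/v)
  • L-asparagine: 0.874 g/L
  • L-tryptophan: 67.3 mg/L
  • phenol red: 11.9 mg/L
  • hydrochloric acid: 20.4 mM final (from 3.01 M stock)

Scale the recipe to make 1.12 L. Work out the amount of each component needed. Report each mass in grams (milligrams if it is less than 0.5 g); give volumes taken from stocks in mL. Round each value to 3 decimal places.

Scale factor relative to 1 L: 1.12.
glucose: 2.2 g per 100 mL × 1120 mL ÷ 100 = 24.640 g
L-asparagine: 0.874 g/L × 1.12 L = 0.979 g
L-tryptophan: 67.3 mg/L × 1.12 L = 75.376 mg
phenol red: 11.9 mg/L × 1.12 L = 13.328 mg
hydrochloric acid: dilute stock: 20.4 mM × 1120 mL ÷ 3010 mM = 7.591 mL

glucose 24.640 g; L-asparagine 0.979 g; L-tryptophan 75.376 mg; phenol red 13.328 mg; hydrochloric acid 7.591 mL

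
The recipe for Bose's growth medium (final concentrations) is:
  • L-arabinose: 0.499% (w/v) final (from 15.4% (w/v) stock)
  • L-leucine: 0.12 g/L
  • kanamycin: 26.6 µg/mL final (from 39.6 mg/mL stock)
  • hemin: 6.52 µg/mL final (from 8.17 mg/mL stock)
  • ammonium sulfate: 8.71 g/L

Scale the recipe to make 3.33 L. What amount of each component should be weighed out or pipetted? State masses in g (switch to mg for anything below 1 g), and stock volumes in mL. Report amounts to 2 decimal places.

L-arabinose 107.90 mL; L-leucine 399.60 mg; kanamycin 2.24 mL; hemin 2.66 mL; ammonium sulfate 29.00 g

Working volume: 3.33 L.
L-arabinose: V = C2·V2/C1 = 0.499% ÷ 15.4% × 3330 mL = 107.90 mL
L-leucine: 0.12 g/L × 3.33 L = 0.3996 g = 399.60 mg
kanamycin: V = C2·V2/C1 = 26.6 µg/mL × 3330 mL ÷ 39600 µg/mL = 2.24 mL
hemin: dilute stock: 6.52 µg/mL × 3330 mL ÷ 8170 µg/mL = 2.66 mL
ammonium sulfate: 8.71 g/L × 3.33 L = 29.00 g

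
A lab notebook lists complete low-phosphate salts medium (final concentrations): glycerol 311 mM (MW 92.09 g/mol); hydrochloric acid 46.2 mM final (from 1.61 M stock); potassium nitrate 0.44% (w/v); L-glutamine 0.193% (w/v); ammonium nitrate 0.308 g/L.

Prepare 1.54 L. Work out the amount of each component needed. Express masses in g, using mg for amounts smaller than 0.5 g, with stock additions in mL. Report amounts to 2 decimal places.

Working volume: 1.54 L.
glycerol: 311 mmol/L × 92.09 g/mol × 1.54 L ÷ 1000 = 44.11 g
hydrochloric acid: C1V1 = C2V2 → 46.2 mM × 1540 mL ÷ 1610 mM = 44.19 mL
potassium nitrate: 0.44% w/v = 4.4 g/L → 4.4 × 1.54 L = 6.78 g
L-glutamine: 0.193 g per 100 mL × 1540 mL ÷ 100 = 2.97 g
ammonium nitrate: 0.308 g/L × 1.54 L = 0.47432 g = 474.32 mg

glycerol 44.11 g; hydrochloric acid 44.19 mL; potassium nitrate 6.78 g; L-glutamine 2.97 g; ammonium nitrate 474.32 mg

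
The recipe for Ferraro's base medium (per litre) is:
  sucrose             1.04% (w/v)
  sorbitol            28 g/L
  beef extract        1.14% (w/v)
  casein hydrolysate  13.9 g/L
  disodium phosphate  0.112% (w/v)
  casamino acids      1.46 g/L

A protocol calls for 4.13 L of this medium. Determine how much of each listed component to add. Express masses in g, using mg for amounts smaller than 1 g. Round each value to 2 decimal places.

Working volume: 4.13 L.
sucrose: 1.04 g per 100 mL × 4130 mL ÷ 100 = 42.95 g
sorbitol: 28 g/L × 4.13 L = 115.64 g
beef extract: 1.14 g per 100 mL × 4130 mL ÷ 100 = 47.08 g
casein hydrolysate: 13.9 g/L × 4.13 L = 57.41 g
disodium phosphate: 0.112 g per 100 mL × 4130 mL ÷ 100 = 4.63 g
casamino acids: 1.46 g/L × 4.13 L = 6.03 g

sucrose 42.95 g; sorbitol 115.64 g; beef extract 47.08 g; casein hydrolysate 57.41 g; disodium phosphate 4.63 g; casamino acids 6.03 g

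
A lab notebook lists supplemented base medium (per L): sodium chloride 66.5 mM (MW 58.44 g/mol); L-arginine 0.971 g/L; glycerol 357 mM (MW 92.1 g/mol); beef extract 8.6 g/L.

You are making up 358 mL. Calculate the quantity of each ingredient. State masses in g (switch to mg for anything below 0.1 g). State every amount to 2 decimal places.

sodium chloride 1.39 g; L-arginine 0.35 g; glycerol 11.77 g; beef extract 3.08 g

Working volume: 358 mL = 0.358 L.
sodium chloride: 66.5 mmol/L × 58.44 g/mol × 0.358 L ÷ 1000 = 1.39 g
L-arginine: 0.971 g/L × 0.358 L = 0.35 g
glycerol: 357 mmol/L × 92.1 g/mol × 0.358 L ÷ 1000 = 11.77 g
beef extract: 8.6 g/L × 0.358 L = 3.08 g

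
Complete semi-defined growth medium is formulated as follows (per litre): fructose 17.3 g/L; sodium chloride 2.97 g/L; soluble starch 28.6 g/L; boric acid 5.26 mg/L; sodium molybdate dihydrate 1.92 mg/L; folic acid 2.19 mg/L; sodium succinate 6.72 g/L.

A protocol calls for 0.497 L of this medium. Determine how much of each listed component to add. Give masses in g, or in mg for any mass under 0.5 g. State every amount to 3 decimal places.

fructose 8.598 g; sodium chloride 1.476 g; soluble starch 14.214 g; boric acid 2.614 mg; sodium molybdate dihydrate 0.954 mg; folic acid 1.088 mg; sodium succinate 3.340 g

Working volume: 0.497 L.
fructose: 17.3 g/L × 0.497 L = 8.598 g
sodium chloride: 2.97 g/L × 0.497 L = 1.476 g
soluble starch: 28.6 g/L × 0.497 L = 14.214 g
boric acid: 5.26 mg/L × 0.497 L = 2.614 mg
sodium molybdate dihydrate: 1.92 mg/L × 0.497 L = 0.954 mg
folic acid: 2.19 mg/L × 0.497 L = 1.088 mg
sodium succinate: 6.72 g/L × 0.497 L = 3.340 g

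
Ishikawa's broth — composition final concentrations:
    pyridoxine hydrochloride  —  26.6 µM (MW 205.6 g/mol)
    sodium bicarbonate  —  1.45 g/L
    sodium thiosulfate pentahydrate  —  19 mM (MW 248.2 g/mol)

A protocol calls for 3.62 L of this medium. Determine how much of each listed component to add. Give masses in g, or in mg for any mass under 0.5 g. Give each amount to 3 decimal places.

pyridoxine hydrochloride 19.798 mg; sodium bicarbonate 5.249 g; sodium thiosulfate pentahydrate 17.071 g

Working volume: 3.62 L.
pyridoxine hydrochloride: 26.6 µmol/L × 205.6 g/mol × 3.62 L ÷ 1000 = 19.798 mg
sodium bicarbonate: 1.45 g/L × 3.62 L = 5.249 g
sodium thiosulfate pentahydrate: 19 mmol/L × 248.2 g/mol × 3.62 L ÷ 1000 = 17.071 g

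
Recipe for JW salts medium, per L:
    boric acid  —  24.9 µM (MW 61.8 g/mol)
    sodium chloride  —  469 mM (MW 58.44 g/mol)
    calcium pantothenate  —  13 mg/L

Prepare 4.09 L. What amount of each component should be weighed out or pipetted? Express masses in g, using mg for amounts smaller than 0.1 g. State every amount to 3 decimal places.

Working volume: 4.09 L.
boric acid: 24.9 µmol/L × 61.8 g/mol × 4.09 L ÷ 1000 = 6.294 mg
sodium chloride: 469 mmol/L × 58.44 g/mol × 4.09 L ÷ 1000 = 112.100 g
calcium pantothenate: 13 mg/L × 4.09 L = 53.170 mg

boric acid 6.294 mg; sodium chloride 112.100 g; calcium pantothenate 53.170 mg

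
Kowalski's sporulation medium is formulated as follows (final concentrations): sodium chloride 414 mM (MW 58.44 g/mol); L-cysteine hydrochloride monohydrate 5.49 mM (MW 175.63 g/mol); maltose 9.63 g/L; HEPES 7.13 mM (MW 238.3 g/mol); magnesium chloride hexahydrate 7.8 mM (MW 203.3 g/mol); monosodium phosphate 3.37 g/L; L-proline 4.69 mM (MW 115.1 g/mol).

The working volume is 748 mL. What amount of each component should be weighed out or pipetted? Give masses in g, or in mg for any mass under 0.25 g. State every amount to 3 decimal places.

Scale factor relative to 1 L: 0.748.
sodium chloride: 414 mmol/L × 58.44 g/mol × 0.748 L ÷ 1000 = 18.097 g
L-cysteine hydrochloride monohydrate: 5.49 mmol/L × 175.63 g/mol × 0.748 L ÷ 1000 = 0.721 g
maltose: 9.63 g/L × 0.748 L = 7.203 g
HEPES: 7.13 mmol/L × 238.3 g/mol × 0.748 L ÷ 1000 = 1.271 g
magnesium chloride hexahydrate: 7.8 mmol/L × 203.3 g/mol × 0.748 L ÷ 1000 = 1.186 g
monosodium phosphate: 3.37 g/L × 0.748 L = 2.521 g
L-proline: 4.69 mmol/L × 115.1 g/mol × 0.748 L ÷ 1000 = 0.404 g

sodium chloride 18.097 g; L-cysteine hydrochloride monohydrate 0.721 g; maltose 7.203 g; HEPES 1.271 g; magnesium chloride hexahydrate 1.186 g; monosodium phosphate 2.521 g; L-proline 0.404 g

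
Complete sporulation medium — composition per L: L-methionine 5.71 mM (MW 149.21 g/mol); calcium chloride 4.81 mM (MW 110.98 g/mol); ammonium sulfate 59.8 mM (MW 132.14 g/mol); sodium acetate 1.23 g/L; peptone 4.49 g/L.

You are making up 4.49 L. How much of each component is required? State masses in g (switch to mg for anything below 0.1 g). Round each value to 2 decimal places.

L-methionine 3.83 g; calcium chloride 2.40 g; ammonium sulfate 35.48 g; sodium acetate 5.52 g; peptone 20.16 g

Working volume: 4.49 L.
L-methionine: 5.71 mmol/L × 149.21 g/mol × 4.49 L ÷ 1000 = 3.83 g
calcium chloride: 4.81 mmol/L × 110.98 g/mol × 4.49 L ÷ 1000 = 2.40 g
ammonium sulfate: 59.8 mmol/L × 132.14 g/mol × 4.49 L ÷ 1000 = 35.48 g
sodium acetate: 1.23 g/L × 4.49 L = 5.52 g
peptone: 4.49 g/L × 4.49 L = 20.16 g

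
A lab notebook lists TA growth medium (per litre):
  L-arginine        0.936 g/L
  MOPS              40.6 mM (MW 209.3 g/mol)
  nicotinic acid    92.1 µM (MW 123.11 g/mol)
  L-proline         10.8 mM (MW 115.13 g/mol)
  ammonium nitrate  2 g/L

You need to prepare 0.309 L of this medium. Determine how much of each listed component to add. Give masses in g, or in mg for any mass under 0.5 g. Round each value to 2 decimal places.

Working volume: 0.309 L.
L-arginine: 0.936 g/L × 0.309 L = 0.289224 g = 289.22 mg
MOPS: 40.6 mmol/L × 209.3 g/mol × 0.309 L ÷ 1000 = 2.63 g
nicotinic acid: 92.1 µmol/L × 123.11 g/mol × 0.309 L ÷ 1000 = 3.50 mg
L-proline: 10.8 mmol/L × 115.13 mg/mmol × 0.309 L = 384.21 mg
ammonium nitrate: 2 g/L × 0.309 L = 0.62 g

L-arginine 289.22 mg; MOPS 2.63 g; nicotinic acid 3.50 mg; L-proline 384.21 mg; ammonium nitrate 0.62 g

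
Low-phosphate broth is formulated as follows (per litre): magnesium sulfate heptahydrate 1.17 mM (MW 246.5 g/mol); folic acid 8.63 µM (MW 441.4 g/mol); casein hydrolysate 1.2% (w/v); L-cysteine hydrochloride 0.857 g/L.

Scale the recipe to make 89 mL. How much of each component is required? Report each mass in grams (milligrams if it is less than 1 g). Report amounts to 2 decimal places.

magnesium sulfate heptahydrate 25.67 mg; folic acid 0.34 mg; casein hydrolysate 1.07 g; L-cysteine hydrochloride 76.27 mg

Target volume = 89 mL = 0.089 L.
magnesium sulfate heptahydrate: 1.17 mmol/L × 246.5 mg/mmol × 0.089 L = 25.67 mg
folic acid: 8.63 µmol/L × 441.4 g/mol × 0.089 L ÷ 1000 = 0.34 mg
casein hydrolysate: 1.2 g per 100 mL × 89 mL ÷ 100 = 1.07 g
L-cysteine hydrochloride: 0.857 g/L × 0.089 L = 0.076273 g = 76.27 mg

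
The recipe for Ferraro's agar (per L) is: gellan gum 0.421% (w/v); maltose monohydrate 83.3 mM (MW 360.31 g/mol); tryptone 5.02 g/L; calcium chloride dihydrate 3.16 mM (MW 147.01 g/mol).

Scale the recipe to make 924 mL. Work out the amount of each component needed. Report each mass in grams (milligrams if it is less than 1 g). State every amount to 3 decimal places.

gellan gum 3.890 g; maltose monohydrate 27.733 g; tryptone 4.638 g; calcium chloride dihydrate 429.246 mg

Working volume: 924 mL = 0.924 L.
gellan gum: 0.421 g per 100 mL × 924 mL ÷ 100 = 3.890 g
maltose monohydrate: 83.3 mmol/L × 360.31 g/mol × 0.924 L ÷ 1000 = 27.733 g
tryptone: 5.02 g/L × 0.924 L = 4.638 g
calcium chloride dihydrate: 3.16 mmol/L × 147.01 mg/mmol × 0.924 L = 429.246 mg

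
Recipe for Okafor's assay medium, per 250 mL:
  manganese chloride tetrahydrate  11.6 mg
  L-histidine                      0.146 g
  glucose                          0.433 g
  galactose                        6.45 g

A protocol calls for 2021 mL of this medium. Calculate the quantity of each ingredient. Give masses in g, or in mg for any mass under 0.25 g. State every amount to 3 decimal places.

Ratio of target to recipe volume: 2021 / 250 = 8.084.
manganese chloride tetrahydrate: 11.6 mg × (2021 mL / 250 mL) = 93.774 mg
L-histidine: 0.146 g × (2021 mL / 250 mL) = 1.180 g
glucose: 0.433 g × (2021 mL / 250 mL) = 3.500 g
galactose: 6.45 g × (2021 mL / 250 mL) = 52.142 g

manganese chloride tetrahydrate 93.774 mg; L-histidine 1.180 g; glucose 3.500 g; galactose 52.142 g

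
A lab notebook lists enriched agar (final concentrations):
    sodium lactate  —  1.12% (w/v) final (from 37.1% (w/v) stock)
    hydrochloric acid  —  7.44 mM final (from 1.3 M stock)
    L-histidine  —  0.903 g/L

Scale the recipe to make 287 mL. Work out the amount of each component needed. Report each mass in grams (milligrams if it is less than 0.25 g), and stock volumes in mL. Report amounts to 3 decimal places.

Working volume: 287 mL = 0.287 L.
sodium lactate: dilute stock: 1.12% ÷ 37.1% × 287 mL = 8.664 mL
hydrochloric acid: V = C2·V2/C1 = 7.44 mM × 287 mL ÷ 1300 mM = 1.643 mL
L-histidine: 0.903 g/L × 0.287 L = 0.259 g

sodium lactate 8.664 mL; hydrochloric acid 1.643 mL; L-histidine 0.259 g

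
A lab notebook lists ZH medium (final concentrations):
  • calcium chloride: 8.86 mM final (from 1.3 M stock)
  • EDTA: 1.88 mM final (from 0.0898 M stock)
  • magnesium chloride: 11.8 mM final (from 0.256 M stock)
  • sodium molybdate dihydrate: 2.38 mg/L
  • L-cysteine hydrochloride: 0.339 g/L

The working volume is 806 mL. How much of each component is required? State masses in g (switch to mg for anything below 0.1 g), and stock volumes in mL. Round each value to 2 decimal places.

calcium chloride 5.49 mL; EDTA 16.87 mL; magnesium chloride 37.15 mL; sodium molybdate dihydrate 1.92 mg; L-cysteine hydrochloride 0.27 g

Working volume: 806 mL = 0.806 L.
calcium chloride: dilute stock: 8.86 mM × 806 mL ÷ 1300 mM = 5.49 mL
EDTA: V = C2·V2/C1 = 1.88 mM × 806 mL ÷ 89.8 mM = 16.87 mL
magnesium chloride: dilute stock: 11.8 mM × 806 mL ÷ 256 mM = 37.15 mL
sodium molybdate dihydrate: 2.38 mg/L × 0.806 L = 1.92 mg
L-cysteine hydrochloride: 0.339 g/L × 0.806 L = 0.27 g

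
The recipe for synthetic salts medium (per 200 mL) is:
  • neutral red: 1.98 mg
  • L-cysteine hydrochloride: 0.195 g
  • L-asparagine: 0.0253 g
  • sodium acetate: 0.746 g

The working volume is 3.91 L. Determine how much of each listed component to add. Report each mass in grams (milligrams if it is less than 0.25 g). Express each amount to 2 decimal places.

neutral red 38.71 mg; L-cysteine hydrochloride 3.81 g; L-asparagine 0.49 g; sodium acetate 14.58 g

Scale factor = 3910 mL / 200 mL = 19.55.
neutral red: 1.98 mg × (3910 mL / 200 mL) = 38.71 mg
L-cysteine hydrochloride: 0.195 g × (3910 mL / 200 mL) = 3.81 g
L-asparagine: 0.0253 g × (3910 mL / 200 mL) = 0.49 g
sodium acetate: 0.746 g × (3910 mL / 200 mL) = 14.58 g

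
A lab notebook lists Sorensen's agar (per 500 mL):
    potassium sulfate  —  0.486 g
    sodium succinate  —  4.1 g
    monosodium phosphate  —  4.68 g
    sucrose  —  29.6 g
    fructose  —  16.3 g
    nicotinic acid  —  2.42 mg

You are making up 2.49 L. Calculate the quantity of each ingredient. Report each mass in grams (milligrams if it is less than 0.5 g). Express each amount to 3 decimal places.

Ratio of target to recipe volume: 2490 / 500 = 4.98.
potassium sulfate: 0.486 g × (2490 mL / 500 mL) = 2.420 g
sodium succinate: 4.1 g × (2490 mL / 500 mL) = 20.418 g
monosodium phosphate: 4.68 g × (2490 mL / 500 mL) = 23.306 g
sucrose: 29.6 g × (2490 mL / 500 mL) = 147.408 g
fructose: 16.3 g × (2490 mL / 500 mL) = 81.174 g
nicotinic acid: 2.42 mg × (2490 mL / 500 mL) = 12.052 mg

potassium sulfate 2.420 g; sodium succinate 20.418 g; monosodium phosphate 23.306 g; sucrose 147.408 g; fructose 81.174 g; nicotinic acid 12.052 mg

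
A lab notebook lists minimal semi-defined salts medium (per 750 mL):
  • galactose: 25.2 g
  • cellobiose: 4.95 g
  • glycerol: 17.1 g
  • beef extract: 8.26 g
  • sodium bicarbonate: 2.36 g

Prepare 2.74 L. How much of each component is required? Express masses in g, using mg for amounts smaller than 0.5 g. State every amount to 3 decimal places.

galactose 92.064 g; cellobiose 18.084 g; glycerol 62.472 g; beef extract 30.177 g; sodium bicarbonate 8.622 g

Ratio of target to recipe volume: 2740 / 750 = 3.65333.
galactose: 25.2 g × (2740 mL / 750 mL) = 92.064 g
cellobiose: 4.95 g × (2740 mL / 750 mL) = 18.084 g
glycerol: 17.1 g × (2740 mL / 750 mL) = 62.472 g
beef extract: 8.26 g × (2740 mL / 750 mL) = 30.177 g
sodium bicarbonate: 2.36 g × (2740 mL / 750 mL) = 8.622 g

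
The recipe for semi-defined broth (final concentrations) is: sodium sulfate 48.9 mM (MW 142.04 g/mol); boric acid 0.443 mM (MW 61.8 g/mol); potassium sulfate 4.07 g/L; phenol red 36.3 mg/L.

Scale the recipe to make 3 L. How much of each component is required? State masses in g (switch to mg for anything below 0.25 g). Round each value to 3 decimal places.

sodium sulfate 20.837 g; boric acid 82.132 mg; potassium sulfate 12.210 g; phenol red 108.900 mg

Scale factor relative to 1 L: 3.
sodium sulfate: 48.9 mmol/L × 142.04 g/mol × 3 L ÷ 1000 = 20.837 g
boric acid: 0.443 mmol/L × 61.8 mg/mmol × 3 L = 82.132 mg
potassium sulfate: 4.07 g/L × 3 L = 12.210 g
phenol red: 36.3 mg/L × 3 L = 108.900 mg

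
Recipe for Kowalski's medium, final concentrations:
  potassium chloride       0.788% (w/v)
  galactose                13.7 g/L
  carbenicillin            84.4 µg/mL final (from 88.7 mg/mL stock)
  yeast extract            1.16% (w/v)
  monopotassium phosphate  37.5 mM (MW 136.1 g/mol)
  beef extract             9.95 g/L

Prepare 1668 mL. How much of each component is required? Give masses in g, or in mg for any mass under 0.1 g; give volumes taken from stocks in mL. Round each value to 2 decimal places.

Target volume = 1668 mL = 1.668 L.
potassium chloride: 0.788 g per 100 mL × 1668 mL ÷ 100 = 13.14 g
galactose: 13.7 g/L × 1.668 L = 22.85 g
carbenicillin: dilute stock: 84.4 µg/mL × 1668 mL ÷ 88700 µg/mL = 1.59 mL
yeast extract: 1.16% w/v = 11.6 g/L → 11.6 × 1.668 L = 19.35 g
monopotassium phosphate: 37.5 mmol/L × 136.1 g/mol × 1.668 L ÷ 1000 = 8.51 g
beef extract: 9.95 g/L × 1.668 L = 16.60 g

potassium chloride 13.14 g; galactose 22.85 g; carbenicillin 1.59 mL; yeast extract 19.35 g; monopotassium phosphate 8.51 g; beef extract 16.60 g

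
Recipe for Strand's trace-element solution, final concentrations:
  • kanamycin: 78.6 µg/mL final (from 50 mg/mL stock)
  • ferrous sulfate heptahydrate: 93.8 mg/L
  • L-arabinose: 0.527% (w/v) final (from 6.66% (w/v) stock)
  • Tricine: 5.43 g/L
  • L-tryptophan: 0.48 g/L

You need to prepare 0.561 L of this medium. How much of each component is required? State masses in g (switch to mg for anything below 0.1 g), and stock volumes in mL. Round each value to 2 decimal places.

Scale factor relative to 1 L: 0.561.
kanamycin: dilute stock: 78.6 µg/mL × 561 mL ÷ 50000 µg/mL = 0.88 mL
ferrous sulfate heptahydrate: 93.8 mg/L × 0.561 L = 52.62 mg
L-arabinose: V = C2·V2/C1 = 0.527% ÷ 6.66% × 561 mL = 44.39 mL
Tricine: 5.43 g/L × 0.561 L = 3.05 g
L-tryptophan: 0.48 g/L × 0.561 L = 0.27 g

kanamycin 0.88 mL; ferrous sulfate heptahydrate 52.62 mg; L-arabinose 44.39 mL; Tricine 3.05 g; L-tryptophan 0.27 g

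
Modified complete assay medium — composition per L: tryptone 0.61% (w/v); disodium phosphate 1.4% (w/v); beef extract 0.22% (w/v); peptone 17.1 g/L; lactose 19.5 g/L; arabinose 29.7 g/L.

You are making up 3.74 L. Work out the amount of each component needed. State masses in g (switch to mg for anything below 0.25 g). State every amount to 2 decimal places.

tryptone 22.81 g; disodium phosphate 52.36 g; beef extract 8.23 g; peptone 63.95 g; lactose 72.93 g; arabinose 111.08 g

Working volume: 3.74 L.
tryptone: 0.61% w/v = 6.1 g/L → 6.1 × 3.74 L = 22.81 g
disodium phosphate: 1.4% w/v = 14 g/L → 14 × 3.74 L = 52.36 g
beef extract: 0.22% w/v = 2.2 g/L → 2.2 × 3.74 L = 8.23 g
peptone: 17.1 g/L × 3.74 L = 63.95 g
lactose: 19.5 g/L × 3.74 L = 72.93 g
arabinose: 29.7 g/L × 3.74 L = 111.08 g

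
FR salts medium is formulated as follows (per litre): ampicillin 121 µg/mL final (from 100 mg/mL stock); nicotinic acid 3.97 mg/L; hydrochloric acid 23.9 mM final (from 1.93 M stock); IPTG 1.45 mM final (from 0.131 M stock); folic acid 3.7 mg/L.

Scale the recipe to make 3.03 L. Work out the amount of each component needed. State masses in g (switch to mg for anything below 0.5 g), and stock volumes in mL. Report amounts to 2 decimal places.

ampicillin 3.67 mL; nicotinic acid 12.03 mg; hydrochloric acid 37.52 mL; IPTG 33.54 mL; folic acid 11.21 mg

Scale factor relative to 1 L: 3.03.
ampicillin: C1V1 = C2V2 → 121 µg/mL × 3030 mL ÷ 100000 µg/mL = 3.67 mL
nicotinic acid: 3.97 mg/L × 3.03 L = 12.03 mg
hydrochloric acid: C1V1 = C2V2 → 23.9 mM × 3030 mL ÷ 1930 mM = 37.52 mL
IPTG: C1V1 = C2V2 → 1.45 mM × 3030 mL ÷ 131 mM = 33.54 mL
folic acid: 3.7 mg/L × 3.03 L = 11.21 mg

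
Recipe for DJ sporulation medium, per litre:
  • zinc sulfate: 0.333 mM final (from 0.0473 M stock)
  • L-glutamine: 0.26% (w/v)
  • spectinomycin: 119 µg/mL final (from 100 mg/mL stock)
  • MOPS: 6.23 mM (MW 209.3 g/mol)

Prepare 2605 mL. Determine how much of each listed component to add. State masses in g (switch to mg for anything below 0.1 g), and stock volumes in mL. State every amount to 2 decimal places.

Target volume = 2605 mL = 2.605 L.
zinc sulfate: dilute stock: 0.333 mM × 2605 mL ÷ 47.3 mM = 18.34 mL
L-glutamine: 0.26 g per 100 mL × 2605 mL ÷ 100 = 6.77 g
spectinomycin: C1V1 = C2V2 → 119 µg/mL × 2605 mL ÷ 100000 µg/mL = 3.10 mL
MOPS: 6.23 mmol/L × 209.3 g/mol × 2.605 L ÷ 1000 = 3.40 g

zinc sulfate 18.34 mL; L-glutamine 6.77 g; spectinomycin 3.10 mL; MOPS 3.40 g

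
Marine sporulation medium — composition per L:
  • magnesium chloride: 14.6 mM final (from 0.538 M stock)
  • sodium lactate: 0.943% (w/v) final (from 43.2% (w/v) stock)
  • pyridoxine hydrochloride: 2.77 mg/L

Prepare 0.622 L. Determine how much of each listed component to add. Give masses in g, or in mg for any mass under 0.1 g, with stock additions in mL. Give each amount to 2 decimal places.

magnesium chloride 16.88 mL; sodium lactate 13.58 mL; pyridoxine hydrochloride 1.72 mg

Scale factor relative to 1 L: 0.622.
magnesium chloride: V = C2·V2/C1 = 14.6 mM × 622 mL ÷ 538 mM = 16.88 mL
sodium lactate: C1V1 = C2V2 → 0.943% ÷ 43.2% × 622 mL = 13.58 mL
pyridoxine hydrochloride: 2.77 mg/L × 0.622 L = 1.72 mg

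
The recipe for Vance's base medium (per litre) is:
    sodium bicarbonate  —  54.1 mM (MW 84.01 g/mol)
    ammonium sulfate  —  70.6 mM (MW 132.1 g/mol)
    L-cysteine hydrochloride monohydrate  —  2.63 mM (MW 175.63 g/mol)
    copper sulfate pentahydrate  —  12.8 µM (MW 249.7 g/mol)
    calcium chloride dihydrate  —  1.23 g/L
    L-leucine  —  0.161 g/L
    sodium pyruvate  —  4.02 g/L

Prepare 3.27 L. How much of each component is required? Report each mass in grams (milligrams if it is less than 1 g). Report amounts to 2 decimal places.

Scale factor relative to 1 L: 3.27.
sodium bicarbonate: 54.1 mmol/L × 84.01 g/mol × 3.27 L ÷ 1000 = 14.86 g
ammonium sulfate: 70.6 mmol/L × 132.1 g/mol × 3.27 L ÷ 1000 = 30.50 g
L-cysteine hydrochloride monohydrate: 2.63 mmol/L × 175.63 g/mol × 3.27 L ÷ 1000 = 1.51 g
copper sulfate pentahydrate: 12.8 µmol/L × 249.7 g/mol × 3.27 L ÷ 1000 = 10.45 mg
calcium chloride dihydrate: 1.23 g/L × 3.27 L = 4.02 g
L-leucine: 0.161 g/L × 3.27 L = 0.52647 g = 526.47 mg
sodium pyruvate: 4.02 g/L × 3.27 L = 13.15 g

sodium bicarbonate 14.86 g; ammonium sulfate 30.50 g; L-cysteine hydrochloride monohydrate 1.51 g; copper sulfate pentahydrate 10.45 mg; calcium chloride dihydrate 4.02 g; L-leucine 526.47 mg; sodium pyruvate 13.15 g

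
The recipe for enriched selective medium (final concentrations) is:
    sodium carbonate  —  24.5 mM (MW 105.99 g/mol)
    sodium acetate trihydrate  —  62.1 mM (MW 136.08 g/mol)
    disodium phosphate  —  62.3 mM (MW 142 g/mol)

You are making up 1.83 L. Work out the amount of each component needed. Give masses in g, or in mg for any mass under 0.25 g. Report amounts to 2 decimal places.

sodium carbonate 4.75 g; sodium acetate trihydrate 15.46 g; disodium phosphate 16.19 g

Working volume: 1.83 L.
sodium carbonate: 24.5 mmol/L × 105.99 g/mol × 1.83 L ÷ 1000 = 4.75 g
sodium acetate trihydrate: 62.1 mmol/L × 136.08 g/mol × 1.83 L ÷ 1000 = 15.46 g
disodium phosphate: 62.3 mmol/L × 142 g/mol × 1.83 L ÷ 1000 = 16.19 g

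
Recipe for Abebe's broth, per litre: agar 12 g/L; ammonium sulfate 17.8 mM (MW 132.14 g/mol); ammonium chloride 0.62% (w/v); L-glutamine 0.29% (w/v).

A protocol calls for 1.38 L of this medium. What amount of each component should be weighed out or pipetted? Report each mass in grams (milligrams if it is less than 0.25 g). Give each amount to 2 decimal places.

agar 16.56 g; ammonium sulfate 3.25 g; ammonium chloride 8.56 g; L-glutamine 4.00 g

Scale factor relative to 1 L: 1.38.
agar: 12 g/L × 1.38 L = 16.56 g
ammonium sulfate: 17.8 mmol/L × 132.14 g/mol × 1.38 L ÷ 1000 = 3.25 g
ammonium chloride: 0.62% w/v = 6.2 g/L → 6.2 × 1.38 L = 8.56 g
L-glutamine: 0.29% w/v = 2.9 g/L → 2.9 × 1.38 L = 4.00 g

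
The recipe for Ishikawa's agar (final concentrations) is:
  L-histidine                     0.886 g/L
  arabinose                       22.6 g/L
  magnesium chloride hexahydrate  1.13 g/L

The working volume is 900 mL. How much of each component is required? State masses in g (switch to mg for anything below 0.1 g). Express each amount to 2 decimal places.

L-histidine 0.80 g; arabinose 20.34 g; magnesium chloride hexahydrate 1.02 g

Scale factor relative to 1 L: 0.9.
L-histidine: 0.886 g/L × 0.9 L = 0.80 g
arabinose: 22.6 g/L × 0.9 L = 20.34 g
magnesium chloride hexahydrate: 1.13 g/L × 0.9 L = 1.02 g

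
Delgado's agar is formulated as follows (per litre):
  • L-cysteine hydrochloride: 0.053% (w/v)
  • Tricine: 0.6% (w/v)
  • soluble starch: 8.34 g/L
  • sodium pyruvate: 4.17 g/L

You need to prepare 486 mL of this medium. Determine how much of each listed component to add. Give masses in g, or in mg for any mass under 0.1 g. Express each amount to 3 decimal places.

Scale factor relative to 1 L: 0.486.
L-cysteine hydrochloride: 0.053% w/v = 0.53 g/L → 0.53 × 0.486 L = 0.258 g
Tricine: 0.6 g per 100 mL × 486 mL ÷ 100 = 2.916 g
soluble starch: 8.34 g/L × 0.486 L = 4.053 g
sodium pyruvate: 4.17 g/L × 0.486 L = 2.027 g

L-cysteine hydrochloride 0.258 g; Tricine 2.916 g; soluble starch 4.053 g; sodium pyruvate 2.027 g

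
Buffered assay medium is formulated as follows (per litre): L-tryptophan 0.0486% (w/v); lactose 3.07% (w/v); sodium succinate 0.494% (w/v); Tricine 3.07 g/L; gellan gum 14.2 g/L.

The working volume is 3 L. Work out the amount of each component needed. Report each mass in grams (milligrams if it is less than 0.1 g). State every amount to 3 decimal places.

L-tryptophan 1.458 g; lactose 92.100 g; sodium succinate 14.820 g; Tricine 9.210 g; gellan gum 42.600 g

Working volume: 3 L.
L-tryptophan: 0.0486% w/v = 0.486 g/L → 0.486 × 3 L = 1.458 g
lactose: 3.07% w/v = 30.7 g/L → 30.7 × 3 L = 92.100 g
sodium succinate: 0.494 g per 100 mL × 3000 mL ÷ 100 = 14.820 g
Tricine: 3.07 g/L × 3 L = 9.210 g
gellan gum: 14.2 g/L × 3 L = 42.600 g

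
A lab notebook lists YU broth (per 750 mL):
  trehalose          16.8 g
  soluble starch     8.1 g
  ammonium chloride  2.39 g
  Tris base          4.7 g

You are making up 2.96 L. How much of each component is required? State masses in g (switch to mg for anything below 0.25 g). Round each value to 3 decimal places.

Scale factor = 2960 mL / 750 mL = 3.94667.
trehalose: 16.8 g × (2960 mL / 750 mL) = 66.304 g
soluble starch: 8.1 g × (2960 mL / 750 mL) = 31.968 g
ammonium chloride: 2.39 g × (2960 mL / 750 mL) = 9.433 g
Tris base: 4.7 g × (2960 mL / 750 mL) = 18.549 g

trehalose 66.304 g; soluble starch 31.968 g; ammonium chloride 9.433 g; Tris base 18.549 g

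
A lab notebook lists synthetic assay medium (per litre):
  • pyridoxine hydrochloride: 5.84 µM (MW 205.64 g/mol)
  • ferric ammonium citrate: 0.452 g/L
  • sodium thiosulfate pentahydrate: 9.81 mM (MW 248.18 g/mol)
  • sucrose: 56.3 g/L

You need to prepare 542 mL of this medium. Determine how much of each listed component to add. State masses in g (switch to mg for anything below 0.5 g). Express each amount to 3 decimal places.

Scale factor relative to 1 L: 0.542.
pyridoxine hydrochloride: 5.84 µmol/L × 205.64 g/mol × 0.542 L ÷ 1000 = 0.651 mg
ferric ammonium citrate: 0.452 g/L × 0.542 L = 0.244984 g = 244.984 mg
sodium thiosulfate pentahydrate: 9.81 mmol/L × 248.18 g/mol × 0.542 L ÷ 1000 = 1.320 g
sucrose: 56.3 g/L × 0.542 L = 30.515 g

pyridoxine hydrochloride 0.651 mg; ferric ammonium citrate 244.984 mg; sodium thiosulfate pentahydrate 1.320 g; sucrose 30.515 g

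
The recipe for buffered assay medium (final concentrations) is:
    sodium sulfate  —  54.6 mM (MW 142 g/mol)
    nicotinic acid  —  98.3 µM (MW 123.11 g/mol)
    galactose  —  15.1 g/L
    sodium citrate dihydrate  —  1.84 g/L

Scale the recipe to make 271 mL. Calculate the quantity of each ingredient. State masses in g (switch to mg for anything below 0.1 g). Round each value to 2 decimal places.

Scale factor relative to 1 L: 0.271.
sodium sulfate: 54.6 mmol/L × 142 g/mol × 0.271 L ÷ 1000 = 2.10 g
nicotinic acid: 98.3 µmol/L × 123.11 g/mol × 0.271 L ÷ 1000 = 3.28 mg
galactose: 15.1 g/L × 0.271 L = 4.09 g
sodium citrate dihydrate: 1.84 g/L × 0.271 L = 0.50 g

sodium sulfate 2.10 g; nicotinic acid 3.28 mg; galactose 4.09 g; sodium citrate dihydrate 0.50 g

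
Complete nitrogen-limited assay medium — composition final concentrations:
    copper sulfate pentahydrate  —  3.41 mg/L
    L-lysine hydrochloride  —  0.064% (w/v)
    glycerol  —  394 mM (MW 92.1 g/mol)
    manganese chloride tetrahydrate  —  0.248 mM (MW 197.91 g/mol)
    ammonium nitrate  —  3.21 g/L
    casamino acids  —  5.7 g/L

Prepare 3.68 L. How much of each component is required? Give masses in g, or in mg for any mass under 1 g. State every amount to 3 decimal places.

Working volume: 3.68 L.
copper sulfate pentahydrate: 3.41 mg/L × 3.68 L = 12.549 mg
L-lysine hydrochloride: 0.064 g per 100 mL × 3680 mL ÷ 100 = 2.355 g
glycerol: 394 mmol/L × 92.1 g/mol × 3.68 L ÷ 1000 = 133.538 g
manganese chloride tetrahydrate: 0.248 mmol/L × 197.91 mg/mmol × 3.68 L = 180.621 mg
ammonium nitrate: 3.21 g/L × 3.68 L = 11.813 g
casamino acids: 5.7 g/L × 3.68 L = 20.976 g

copper sulfate pentahydrate 12.549 mg; L-lysine hydrochloride 2.355 g; glycerol 133.538 g; manganese chloride tetrahydrate 180.621 mg; ammonium nitrate 11.813 g; casamino acids 20.976 g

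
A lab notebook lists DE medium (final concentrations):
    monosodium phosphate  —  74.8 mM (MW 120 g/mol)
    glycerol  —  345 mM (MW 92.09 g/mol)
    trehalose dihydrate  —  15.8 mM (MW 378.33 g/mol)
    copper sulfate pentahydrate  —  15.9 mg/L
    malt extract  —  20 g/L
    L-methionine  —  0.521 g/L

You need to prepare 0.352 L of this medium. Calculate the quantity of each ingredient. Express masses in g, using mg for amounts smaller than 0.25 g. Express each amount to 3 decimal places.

monosodium phosphate 3.160 g; glycerol 11.183 g; trehalose dihydrate 2.104 g; copper sulfate pentahydrate 5.597 mg; malt extract 7.040 g; L-methionine 183.392 mg

Scale factor relative to 1 L: 0.352.
monosodium phosphate: 74.8 mmol/L × 120 g/mol × 0.352 L ÷ 1000 = 3.160 g
glycerol: 345 mmol/L × 92.09 g/mol × 0.352 L ÷ 1000 = 11.183 g
trehalose dihydrate: 15.8 mmol/L × 378.33 g/mol × 0.352 L ÷ 1000 = 2.104 g
copper sulfate pentahydrate: 15.9 mg/L × 0.352 L = 5.597 mg
malt extract: 20 g/L × 0.352 L = 7.040 g
L-methionine: 0.521 g/L × 0.352 L = 0.183392 g = 183.392 mg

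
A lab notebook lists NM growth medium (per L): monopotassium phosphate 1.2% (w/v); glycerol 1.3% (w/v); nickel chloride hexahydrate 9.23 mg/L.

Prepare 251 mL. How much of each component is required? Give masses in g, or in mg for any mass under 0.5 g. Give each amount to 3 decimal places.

Working volume: 251 mL = 0.251 L.
monopotassium phosphate: 1.2 g per 100 mL × 251 mL ÷ 100 = 3.012 g
glycerol: 1.3 g per 100 mL × 251 mL ÷ 100 = 3.263 g
nickel chloride hexahydrate: 9.23 mg/L × 0.251 L = 2.317 mg

monopotassium phosphate 3.012 g; glycerol 3.263 g; nickel chloride hexahydrate 2.317 mg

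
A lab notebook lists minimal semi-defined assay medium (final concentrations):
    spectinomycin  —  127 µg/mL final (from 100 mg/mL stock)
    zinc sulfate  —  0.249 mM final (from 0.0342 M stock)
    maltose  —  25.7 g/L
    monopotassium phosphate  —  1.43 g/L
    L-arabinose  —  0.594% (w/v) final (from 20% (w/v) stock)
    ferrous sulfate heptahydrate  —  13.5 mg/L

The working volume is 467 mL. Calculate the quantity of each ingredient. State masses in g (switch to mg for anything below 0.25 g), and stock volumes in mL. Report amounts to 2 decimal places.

Target volume = 467 mL = 0.467 L.
spectinomycin: dilute stock: 127 µg/mL × 467 mL ÷ 100000 µg/mL = 0.59 mL
zinc sulfate: V = C2·V2/C1 = 0.249 mM × 467 mL ÷ 34.2 mM = 3.40 mL
maltose: 25.7 g/L × 0.467 L = 12.00 g
monopotassium phosphate: 1.43 g/L × 0.467 L = 0.67 g
L-arabinose: dilute stock: 0.594% ÷ 20% × 467 mL = 13.87 mL
ferrous sulfate heptahydrate: 13.5 mg/L × 0.467 L = 6.30 mg

spectinomycin 0.59 mL; zinc sulfate 3.40 mL; maltose 12.00 g; monopotassium phosphate 0.67 g; L-arabinose 13.87 mL; ferrous sulfate heptahydrate 6.30 mg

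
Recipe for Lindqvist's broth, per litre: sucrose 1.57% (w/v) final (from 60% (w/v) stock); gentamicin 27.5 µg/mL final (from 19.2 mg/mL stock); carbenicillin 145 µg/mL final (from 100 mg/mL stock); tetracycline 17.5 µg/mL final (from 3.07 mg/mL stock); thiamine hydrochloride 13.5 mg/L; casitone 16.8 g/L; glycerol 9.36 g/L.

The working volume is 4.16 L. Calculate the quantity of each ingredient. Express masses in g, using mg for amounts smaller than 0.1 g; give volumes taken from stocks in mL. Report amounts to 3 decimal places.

sucrose 108.853 mL; gentamicin 5.958 mL; carbenicillin 6.032 mL; tetracycline 23.713 mL; thiamine hydrochloride 56.160 mg; casitone 69.888 g; glycerol 38.938 g

Scale factor relative to 1 L: 4.16.
sucrose: V = C2·V2/C1 = 1.57% ÷ 60% × 4160 mL = 108.853 mL
gentamicin: dilute stock: 27.5 µg/mL × 4160 mL ÷ 19200 µg/mL = 5.958 mL
carbenicillin: dilute stock: 145 µg/mL × 4160 mL ÷ 100000 µg/mL = 6.032 mL
tetracycline: C1V1 = C2V2 → 17.5 µg/mL × 4160 mL ÷ 3070 µg/mL = 23.713 mL
thiamine hydrochloride: 13.5 mg/L × 4.16 L = 56.160 mg
casitone: 16.8 g/L × 4.16 L = 69.888 g
glycerol: 9.36 g/L × 4.16 L = 38.938 g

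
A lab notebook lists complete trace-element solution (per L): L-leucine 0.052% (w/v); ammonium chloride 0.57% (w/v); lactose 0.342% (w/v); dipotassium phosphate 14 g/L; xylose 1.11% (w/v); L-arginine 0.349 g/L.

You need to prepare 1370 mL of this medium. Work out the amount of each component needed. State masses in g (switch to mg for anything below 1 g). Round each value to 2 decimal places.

Scale factor relative to 1 L: 1.37.
L-leucine: 0.052 g per 100 mL × 1370 mL ÷ 100 = 0.7124 g = 712.40 mg
ammonium chloride: 0.57 g per 100 mL × 1370 mL ÷ 100 = 7.81 g
lactose: 0.342% w/v = 3.42 g/L → 3.42 × 1.37 L = 4.69 g
dipotassium phosphate: 14 g/L × 1.37 L = 19.18 g
xylose: 1.11% w/v = 11.1 g/L → 11.1 × 1.37 L = 15.21 g
L-arginine: 0.349 g/L × 1.37 L = 0.47813 g = 478.13 mg

L-leucine 712.40 mg; ammonium chloride 7.81 g; lactose 4.69 g; dipotassium phosphate 19.18 g; xylose 15.21 g; L-arginine 478.13 mg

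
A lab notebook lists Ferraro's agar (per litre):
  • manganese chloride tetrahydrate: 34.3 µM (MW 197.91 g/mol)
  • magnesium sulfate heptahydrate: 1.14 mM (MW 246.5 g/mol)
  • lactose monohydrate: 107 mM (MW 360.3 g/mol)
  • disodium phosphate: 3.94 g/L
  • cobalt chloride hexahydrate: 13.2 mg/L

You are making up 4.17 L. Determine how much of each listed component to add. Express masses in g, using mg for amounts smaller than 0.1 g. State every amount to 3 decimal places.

manganese chloride tetrahydrate 28.307 mg; magnesium sulfate heptahydrate 1.172 g; lactose monohydrate 160.762 g; disodium phosphate 16.430 g; cobalt chloride hexahydrate 55.044 mg

Scale factor relative to 1 L: 4.17.
manganese chloride tetrahydrate: 34.3 µmol/L × 197.91 g/mol × 4.17 L ÷ 1000 = 28.307 mg
magnesium sulfate heptahydrate: 1.14 mmol/L × 246.5 g/mol × 4.17 L ÷ 1000 = 1.172 g
lactose monohydrate: 107 mmol/L × 360.3 g/mol × 4.17 L ÷ 1000 = 160.762 g
disodium phosphate: 3.94 g/L × 4.17 L = 16.430 g
cobalt chloride hexahydrate: 13.2 mg/L × 4.17 L = 55.044 mg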